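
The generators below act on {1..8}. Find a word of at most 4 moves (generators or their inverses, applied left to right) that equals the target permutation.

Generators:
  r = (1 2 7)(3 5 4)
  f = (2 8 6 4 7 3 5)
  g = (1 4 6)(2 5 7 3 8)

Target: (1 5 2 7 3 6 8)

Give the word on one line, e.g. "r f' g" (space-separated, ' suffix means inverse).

r' f' r'

  after r': (1 7 2)(3 4 5)
  after f': (1 4 3 6 8 2)(5 7)
  after r': (1 5 2 7 3 6 8)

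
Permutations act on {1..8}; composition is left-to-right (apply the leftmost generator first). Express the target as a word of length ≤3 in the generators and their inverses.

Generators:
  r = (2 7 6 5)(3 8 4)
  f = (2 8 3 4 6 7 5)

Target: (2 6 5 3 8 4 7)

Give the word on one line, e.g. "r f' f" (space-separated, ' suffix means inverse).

r' f' r

  after r': (2 5 6 7)(3 4 8)
  after f': (2 7 5 4)
  after r: (2 6 5 3 8 4 7)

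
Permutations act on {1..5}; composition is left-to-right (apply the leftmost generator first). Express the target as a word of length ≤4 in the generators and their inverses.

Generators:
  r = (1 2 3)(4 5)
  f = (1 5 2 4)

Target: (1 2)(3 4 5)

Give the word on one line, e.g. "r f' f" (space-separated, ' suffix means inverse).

f' r' f

  after f': (1 4 2 5)
  after r': (1 5 3 2 4)
  after f: (1 2)(3 4 5)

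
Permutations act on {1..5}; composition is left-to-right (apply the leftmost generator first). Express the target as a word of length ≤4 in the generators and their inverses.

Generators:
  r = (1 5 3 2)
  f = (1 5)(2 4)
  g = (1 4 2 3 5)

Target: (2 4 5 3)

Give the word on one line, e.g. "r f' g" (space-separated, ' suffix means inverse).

  after g: (1 4 2 3 5)
  after r: (1 4)
  after g': (2 4 5 3)

g r g'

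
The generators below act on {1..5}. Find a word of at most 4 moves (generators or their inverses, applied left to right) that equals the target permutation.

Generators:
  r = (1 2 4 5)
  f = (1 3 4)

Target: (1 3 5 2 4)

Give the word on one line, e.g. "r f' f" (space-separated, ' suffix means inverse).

  after r': (1 5 4 2)
  after f: (1 5)(2 3 4)
  after r: (2 3 5)
  after f: (1 3 5 2 4)

r' f r f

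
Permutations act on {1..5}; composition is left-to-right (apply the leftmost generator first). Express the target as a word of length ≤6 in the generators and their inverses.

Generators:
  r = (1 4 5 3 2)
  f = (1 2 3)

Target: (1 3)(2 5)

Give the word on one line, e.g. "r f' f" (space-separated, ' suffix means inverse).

r' f r r f'

  after r': (1 2 3 5 4)
  after f: (1 3 5 4 2)
  after r: (1 2 4)
  after r: (2 5 3)
  after f': (1 3)(2 5)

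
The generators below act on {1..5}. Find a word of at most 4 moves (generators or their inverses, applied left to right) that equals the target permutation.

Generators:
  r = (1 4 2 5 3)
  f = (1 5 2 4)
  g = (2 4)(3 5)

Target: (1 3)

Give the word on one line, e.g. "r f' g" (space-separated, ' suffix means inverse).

f r g g

  after f: (1 5 2 4)
  after r: (1 3)
  after g: (1 5 3)(2 4)
  after g: (1 3)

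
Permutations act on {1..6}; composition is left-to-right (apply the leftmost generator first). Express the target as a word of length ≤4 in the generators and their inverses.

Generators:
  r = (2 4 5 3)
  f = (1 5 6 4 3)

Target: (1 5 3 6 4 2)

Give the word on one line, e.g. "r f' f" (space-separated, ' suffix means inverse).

  after r': (2 3 5 4)
  after f: (1 5 3 6 4 2)

r' f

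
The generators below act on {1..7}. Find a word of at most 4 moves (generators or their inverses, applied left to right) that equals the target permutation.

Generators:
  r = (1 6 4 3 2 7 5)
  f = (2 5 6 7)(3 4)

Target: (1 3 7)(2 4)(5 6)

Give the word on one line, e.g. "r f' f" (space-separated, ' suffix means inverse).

  after r': (1 5 7 2 3 4 6)
  after f: (1 6)(2 4 7 5)
  after r: (1 4 5 7)(2 3)
  after f': (1 3 7)(2 4)(5 6)

r' f r f'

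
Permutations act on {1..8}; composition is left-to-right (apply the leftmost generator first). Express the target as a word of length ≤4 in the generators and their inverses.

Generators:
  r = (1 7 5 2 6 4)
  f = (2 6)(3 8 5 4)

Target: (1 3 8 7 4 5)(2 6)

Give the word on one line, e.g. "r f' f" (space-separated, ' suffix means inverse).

r' f r'

  after r': (1 4 6 2 5 7)
  after f: (1 3 8 5 7)(2 4)
  after r': (1 3 8 7 4 5)(2 6)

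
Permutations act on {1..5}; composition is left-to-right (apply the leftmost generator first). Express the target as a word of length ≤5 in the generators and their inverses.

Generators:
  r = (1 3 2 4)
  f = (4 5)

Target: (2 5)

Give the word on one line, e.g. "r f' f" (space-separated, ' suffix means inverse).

r' r' r' f' r'

  after r': (1 4 2 3)
  after r': (1 2)(3 4)
  after r': (1 3 2 4)
  after f': (1 3 2 5 4)
  after r': (2 5)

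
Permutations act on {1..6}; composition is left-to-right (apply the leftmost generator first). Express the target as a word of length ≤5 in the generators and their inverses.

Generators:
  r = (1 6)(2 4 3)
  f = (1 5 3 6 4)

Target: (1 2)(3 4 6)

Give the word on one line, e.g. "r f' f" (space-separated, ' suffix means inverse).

  after f': (1 4 6 3 5)
  after r': (1 2 3 5 6 4)
  after f': (1 2 5 3)
  after f': (1 2)(3 4 6)

f' r' f' f'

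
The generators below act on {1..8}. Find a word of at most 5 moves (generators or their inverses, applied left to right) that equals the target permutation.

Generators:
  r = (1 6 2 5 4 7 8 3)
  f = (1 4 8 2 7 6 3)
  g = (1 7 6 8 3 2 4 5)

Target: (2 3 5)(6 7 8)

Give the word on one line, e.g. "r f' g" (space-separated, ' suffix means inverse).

r' f' f' g'

  after r': (1 3 8 7 4 5 2 6)
  after f': (1 6 3 4 5 8 2 7)
  after f': (1 7 3)(4 5)
  after g': (2 3 5)(6 7 8)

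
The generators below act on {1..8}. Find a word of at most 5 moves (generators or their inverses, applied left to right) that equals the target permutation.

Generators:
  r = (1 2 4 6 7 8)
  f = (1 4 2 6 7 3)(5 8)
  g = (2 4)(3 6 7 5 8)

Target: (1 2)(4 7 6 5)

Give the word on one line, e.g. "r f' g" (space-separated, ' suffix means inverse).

  after g: (2 4)(3 6 7 5 8)
  after f: (1 4 6 3 7 8)
  after g': (1 2 4 3 6 8)(5 7)
  after g': (1 4 8)(5 6)
  after r': (1 2)(4 7 6 5)

g f g' g' r'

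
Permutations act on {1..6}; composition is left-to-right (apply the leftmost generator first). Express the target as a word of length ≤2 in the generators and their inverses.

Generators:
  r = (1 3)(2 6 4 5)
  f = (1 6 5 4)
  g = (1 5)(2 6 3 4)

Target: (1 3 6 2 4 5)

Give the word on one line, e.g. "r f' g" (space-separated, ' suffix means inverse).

  after r': (1 3)(2 5 4 6)
  after f: (1 3 6 2 4 5)

r' f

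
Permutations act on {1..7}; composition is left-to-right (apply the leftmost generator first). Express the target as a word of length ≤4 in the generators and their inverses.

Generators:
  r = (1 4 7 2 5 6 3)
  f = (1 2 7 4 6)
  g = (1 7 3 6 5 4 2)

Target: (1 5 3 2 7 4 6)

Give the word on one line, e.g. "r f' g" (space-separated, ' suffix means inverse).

g' r

  after g': (1 2 4 5 6 3 7)
  after r: (1 5 3 2 7 4 6)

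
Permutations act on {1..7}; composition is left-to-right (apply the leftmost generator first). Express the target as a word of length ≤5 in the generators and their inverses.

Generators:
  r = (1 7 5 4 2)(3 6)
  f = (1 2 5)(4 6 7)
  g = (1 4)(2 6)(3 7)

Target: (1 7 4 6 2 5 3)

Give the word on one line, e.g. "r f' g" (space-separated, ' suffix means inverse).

  after f': (1 5 2)(4 7 6)
  after g: (1 5 6)(2 4 3 7)
  after r': (1 7 4 6 2 5 3)

f' g r'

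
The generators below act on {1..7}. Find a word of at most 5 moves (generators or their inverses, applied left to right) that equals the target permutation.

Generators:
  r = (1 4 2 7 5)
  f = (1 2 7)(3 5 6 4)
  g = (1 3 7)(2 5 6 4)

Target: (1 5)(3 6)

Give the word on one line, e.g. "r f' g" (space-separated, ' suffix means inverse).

  after r': (1 5 7 2 4)
  after f: (1 6 4 2 3 5)
  after f: (1 4 7)(2 5)(3 6)
  after r': (2 7 5 4)(3 6)
  after r': (1 5)(3 6)

r' f f r' r'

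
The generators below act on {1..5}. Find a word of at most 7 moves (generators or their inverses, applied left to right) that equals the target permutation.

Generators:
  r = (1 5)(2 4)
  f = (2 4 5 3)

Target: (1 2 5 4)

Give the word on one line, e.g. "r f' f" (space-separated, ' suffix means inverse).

  after f: (2 4 5 3)
  after f: (2 5)(3 4)
  after r': (1 5 4 3 2)
  after f': (1 4 5 2)
  after r: (1 2 5 4)

f f r' f' r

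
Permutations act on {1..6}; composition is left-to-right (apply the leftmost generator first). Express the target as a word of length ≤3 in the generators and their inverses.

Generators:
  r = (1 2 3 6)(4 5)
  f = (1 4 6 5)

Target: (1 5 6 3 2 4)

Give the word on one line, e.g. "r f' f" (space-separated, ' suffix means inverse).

  after r': (1 6 3 2)(4 5)
  after f: (1 5 6 3 2 4)

r' f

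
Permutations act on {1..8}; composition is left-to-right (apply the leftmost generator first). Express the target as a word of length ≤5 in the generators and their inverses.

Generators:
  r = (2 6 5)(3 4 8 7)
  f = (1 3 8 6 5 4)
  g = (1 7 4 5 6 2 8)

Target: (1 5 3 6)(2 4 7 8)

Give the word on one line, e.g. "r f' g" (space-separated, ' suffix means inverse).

  after g': (1 8 2 6 5 4 7)
  after f: (1 6 4 7 3 8 2 5)
  after f: (1 5 3 6)(2 4 7 8)

g' f f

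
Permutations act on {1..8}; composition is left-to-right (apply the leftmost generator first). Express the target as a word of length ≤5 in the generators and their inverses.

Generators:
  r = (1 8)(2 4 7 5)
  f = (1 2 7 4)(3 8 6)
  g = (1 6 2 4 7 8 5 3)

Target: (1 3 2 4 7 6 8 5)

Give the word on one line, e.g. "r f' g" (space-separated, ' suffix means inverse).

  after f': (1 4 7 2)(3 6 8)
  after r': (1 2 8 3 6)(5 7)
  after g': (1 6 3)(2 7 8 5 4)
  after f: (1 3 2 4 7 6 8 5)

f' r' g' f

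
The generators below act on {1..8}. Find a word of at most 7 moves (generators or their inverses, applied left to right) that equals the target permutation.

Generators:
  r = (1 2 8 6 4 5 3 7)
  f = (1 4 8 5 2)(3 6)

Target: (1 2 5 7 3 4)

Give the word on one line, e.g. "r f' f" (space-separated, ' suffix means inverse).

  after r: (1 2 8 6 4 5 3 7)
  after f: (2 5 6 8 3 7 4)
  after f: (1 4)(3 7 8 6 5)
  after r: (1 5 7 6 3)(2 8 4)
  after f: (1 2 5 7 3 4)

r f f r f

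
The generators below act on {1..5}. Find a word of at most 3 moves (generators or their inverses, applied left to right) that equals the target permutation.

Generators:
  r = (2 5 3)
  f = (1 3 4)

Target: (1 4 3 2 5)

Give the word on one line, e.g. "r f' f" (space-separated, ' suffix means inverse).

r' r' f'

  after r': (2 3 5)
  after r': (2 5 3)
  after f': (1 4 3 2 5)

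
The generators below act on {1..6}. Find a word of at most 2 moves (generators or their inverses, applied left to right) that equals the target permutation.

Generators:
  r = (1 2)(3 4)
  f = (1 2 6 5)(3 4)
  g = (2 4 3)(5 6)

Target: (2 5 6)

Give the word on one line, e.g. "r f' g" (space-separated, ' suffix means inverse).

  after r': (1 2)(3 4)
  after f': (2 5 6)

r' f'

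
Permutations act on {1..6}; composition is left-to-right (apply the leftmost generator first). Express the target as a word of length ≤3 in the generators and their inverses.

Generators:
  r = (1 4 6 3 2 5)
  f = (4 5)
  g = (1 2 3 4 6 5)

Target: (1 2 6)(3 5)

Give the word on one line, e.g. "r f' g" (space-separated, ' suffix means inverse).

  after r': (1 5 2 3 6 4)
  after r': (1 2 6)(3 4 5)
  after f': (1 2 6)(3 5)

r' r' f'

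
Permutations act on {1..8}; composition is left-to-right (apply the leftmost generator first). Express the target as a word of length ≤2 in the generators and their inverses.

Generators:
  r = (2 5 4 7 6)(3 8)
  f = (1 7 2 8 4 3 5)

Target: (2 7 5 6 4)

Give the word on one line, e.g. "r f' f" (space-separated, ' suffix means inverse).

r' r'

  after r': (2 6 7 4 5)(3 8)
  after r': (2 7 5 6 4)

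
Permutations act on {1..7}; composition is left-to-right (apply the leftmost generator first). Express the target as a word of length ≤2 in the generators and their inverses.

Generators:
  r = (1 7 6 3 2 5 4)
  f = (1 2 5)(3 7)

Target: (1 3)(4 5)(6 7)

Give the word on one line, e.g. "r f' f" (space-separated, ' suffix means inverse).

r f'

  after r: (1 7 6 3 2 5 4)
  after f': (1 3)(4 5)(6 7)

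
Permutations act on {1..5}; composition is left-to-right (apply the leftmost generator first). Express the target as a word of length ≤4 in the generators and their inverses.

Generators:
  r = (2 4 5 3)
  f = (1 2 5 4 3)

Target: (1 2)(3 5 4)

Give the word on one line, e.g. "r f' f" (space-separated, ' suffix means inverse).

  after f': (1 3 4 5 2)
  after r: (1 2)(3 5 4)

f' r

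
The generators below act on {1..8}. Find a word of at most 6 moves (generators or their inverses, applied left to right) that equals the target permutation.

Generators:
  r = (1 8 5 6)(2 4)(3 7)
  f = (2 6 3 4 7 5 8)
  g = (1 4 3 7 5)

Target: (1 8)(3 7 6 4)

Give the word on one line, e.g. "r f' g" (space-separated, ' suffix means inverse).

  after r: (1 8 5 6)(2 4)(3 7)
  after g': (1 8 7 4 2)(5 6)
  after r: (1 5)(2 8 3 7)
  after f: (1 8 4 7 6 3 5)
  after g': (1 8)(3 7 6 4)

r g' r f g'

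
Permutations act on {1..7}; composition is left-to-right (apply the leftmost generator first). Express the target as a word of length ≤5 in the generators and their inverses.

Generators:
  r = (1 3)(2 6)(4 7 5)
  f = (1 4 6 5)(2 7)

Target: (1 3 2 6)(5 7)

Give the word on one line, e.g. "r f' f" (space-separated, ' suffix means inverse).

r' f' r r f'

  after r': (1 3)(2 6)(4 5 7)
  after f': (1 3 5 2 4 6 7)
  after r: (2 7 3 4)(5 6)
  after r: (1 3 7)(2 5)(4 6)
  after f': (1 3 2 6)(5 7)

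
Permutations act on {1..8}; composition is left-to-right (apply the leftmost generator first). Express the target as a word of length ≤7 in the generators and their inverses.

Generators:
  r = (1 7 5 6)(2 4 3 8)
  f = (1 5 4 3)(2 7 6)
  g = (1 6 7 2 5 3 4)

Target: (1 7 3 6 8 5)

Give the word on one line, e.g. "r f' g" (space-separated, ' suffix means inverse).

g r g' r' f

  after g: (1 6 7 2 5 3 4)
  after r: (2 6 5 8)(4 7)
  after g': (1 4 6 2)(3 5 8 7)
  after r': (1 2 6 8)(3 7 4 5)
  after f: (1 7 3 6 8 5)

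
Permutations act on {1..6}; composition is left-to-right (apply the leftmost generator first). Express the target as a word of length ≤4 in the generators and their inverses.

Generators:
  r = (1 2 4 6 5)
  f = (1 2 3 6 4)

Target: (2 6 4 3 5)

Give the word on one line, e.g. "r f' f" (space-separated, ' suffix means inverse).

f r f

  after f: (1 2 3 6 4)
  after r: (1 4 2 3 5)
  after f: (2 6 4 3 5)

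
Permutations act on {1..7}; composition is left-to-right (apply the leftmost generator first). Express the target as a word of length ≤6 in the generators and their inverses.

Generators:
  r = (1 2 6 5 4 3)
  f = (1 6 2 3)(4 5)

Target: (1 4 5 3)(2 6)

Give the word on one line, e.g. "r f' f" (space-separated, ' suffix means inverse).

r r f' r' r'

  after r: (1 2 6 5 4 3)
  after r: (1 6 4)(2 5 3)
  after f': (2 4 3 6 5)
  after r': (1 3 2 5)
  after r': (1 4 5 3)(2 6)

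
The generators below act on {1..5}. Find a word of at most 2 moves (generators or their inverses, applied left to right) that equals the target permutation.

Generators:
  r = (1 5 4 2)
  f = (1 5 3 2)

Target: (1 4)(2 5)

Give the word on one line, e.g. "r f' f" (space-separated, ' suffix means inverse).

  after r': (1 2 4 5)
  after r': (1 4)(2 5)

r' r'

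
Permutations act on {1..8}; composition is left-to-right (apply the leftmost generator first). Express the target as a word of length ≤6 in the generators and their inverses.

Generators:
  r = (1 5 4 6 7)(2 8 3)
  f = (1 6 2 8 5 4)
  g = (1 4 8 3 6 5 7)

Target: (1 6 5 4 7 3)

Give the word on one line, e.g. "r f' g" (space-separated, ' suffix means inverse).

  after r: (1 5 4 6 7)(2 8 3)
  after r: (1 4 7 5 6)(2 3 8)
  after f: (2 3 5)(4 7)
  after r: (1 5 8 3 4)(6 7)
  after g': (1 6 5 4 7 3)

r r f r g'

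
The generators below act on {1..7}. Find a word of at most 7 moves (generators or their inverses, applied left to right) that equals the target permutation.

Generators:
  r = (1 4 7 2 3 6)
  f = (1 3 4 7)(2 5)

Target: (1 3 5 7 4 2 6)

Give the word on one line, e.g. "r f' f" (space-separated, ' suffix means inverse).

r' f' f' f' r'

  after r': (1 6 3 2 7 4)
  after f': (1 6)(2 4 7 3 5)
  after f': (1 6 7)(2 3)
  after f': (1 6 4 3 5 2)
  after r': (1 3 5 7 4 2 6)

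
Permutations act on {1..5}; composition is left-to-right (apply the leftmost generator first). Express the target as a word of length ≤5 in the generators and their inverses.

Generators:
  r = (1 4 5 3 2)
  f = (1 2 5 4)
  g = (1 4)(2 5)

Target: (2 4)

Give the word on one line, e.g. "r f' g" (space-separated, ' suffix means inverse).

g f' f' f'

  after g: (1 4)(2 5)
  after f': (1 5)
  after f': (1 2)(4 5)
  after f': (2 4)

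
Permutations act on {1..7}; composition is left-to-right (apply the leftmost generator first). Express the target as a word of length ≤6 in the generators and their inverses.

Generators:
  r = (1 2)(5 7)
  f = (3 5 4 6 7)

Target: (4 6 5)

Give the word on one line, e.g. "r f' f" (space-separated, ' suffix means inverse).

r f' r' f'

  after r: (1 2)(5 7)
  after f': (1 2)(3 7)(4 5 6)
  after r': (3 5 6 4 7)
  after f': (4 6 5)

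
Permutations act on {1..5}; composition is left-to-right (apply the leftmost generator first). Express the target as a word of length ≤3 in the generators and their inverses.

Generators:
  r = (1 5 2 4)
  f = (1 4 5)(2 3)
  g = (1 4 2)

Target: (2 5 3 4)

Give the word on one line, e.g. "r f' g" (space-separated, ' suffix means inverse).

r f' r

  after r: (1 5 2 4)
  after f': (1 4 5 3 2)
  after r: (2 5 3 4)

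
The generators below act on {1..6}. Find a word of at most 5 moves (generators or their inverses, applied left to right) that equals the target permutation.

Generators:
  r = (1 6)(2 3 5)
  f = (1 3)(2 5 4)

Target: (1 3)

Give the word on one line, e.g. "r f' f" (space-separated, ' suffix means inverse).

  after f: (1 3)(2 5 4)
  after f: (2 4 5)
  after f: (1 3)

f f f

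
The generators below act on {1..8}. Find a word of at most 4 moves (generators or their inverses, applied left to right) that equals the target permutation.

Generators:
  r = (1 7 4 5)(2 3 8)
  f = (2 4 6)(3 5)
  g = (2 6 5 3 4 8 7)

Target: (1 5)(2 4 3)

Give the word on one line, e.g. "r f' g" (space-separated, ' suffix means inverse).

r' f g r

  after r': (1 5 4 7)(2 8 3)
  after f: (1 3 4 7)(2 8 5 6)
  after g: (1 4 2 7)(3 8)
  after r: (1 5)(2 4 3)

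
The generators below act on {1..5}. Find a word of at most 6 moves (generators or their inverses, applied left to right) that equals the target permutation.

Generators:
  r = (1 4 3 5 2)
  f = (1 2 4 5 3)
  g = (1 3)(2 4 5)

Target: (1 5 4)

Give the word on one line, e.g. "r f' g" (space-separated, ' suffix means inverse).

f' r f r

  after f': (1 3 5 4 2)
  after r: (1 5 3 2 4)
  after f: (1 3 4 2 5)
  after r: (1 5 4)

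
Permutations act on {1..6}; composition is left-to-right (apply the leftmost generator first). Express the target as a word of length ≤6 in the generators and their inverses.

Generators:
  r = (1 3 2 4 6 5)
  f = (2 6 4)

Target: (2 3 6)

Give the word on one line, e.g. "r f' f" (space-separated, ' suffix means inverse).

r f r' f'

  after r: (1 3 2 4 6 5)
  after f: (1 3 6 5)
  after r': (2 3 4)
  after f': (2 3 6)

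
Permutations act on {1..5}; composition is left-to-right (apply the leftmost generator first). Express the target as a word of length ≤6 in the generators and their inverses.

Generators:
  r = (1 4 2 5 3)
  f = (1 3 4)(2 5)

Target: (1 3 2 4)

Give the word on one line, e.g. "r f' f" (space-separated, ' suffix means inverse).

r' f f f

  after r': (1 3 5 2 4)
  after f: (1 4 3 2)
  after f: (2 3 5)
  after f: (1 3 2 4)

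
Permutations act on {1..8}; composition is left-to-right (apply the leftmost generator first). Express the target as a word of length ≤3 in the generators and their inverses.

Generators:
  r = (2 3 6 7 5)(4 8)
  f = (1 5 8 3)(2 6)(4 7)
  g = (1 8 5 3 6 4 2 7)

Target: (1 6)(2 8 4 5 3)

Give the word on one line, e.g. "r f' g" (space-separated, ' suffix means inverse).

g r g'

  after g: (1 8 5 3 6 4 2 7)
  after r: (1 4 3 7)(2 5 6 8)
  after g': (1 6)(2 8 4 5 3)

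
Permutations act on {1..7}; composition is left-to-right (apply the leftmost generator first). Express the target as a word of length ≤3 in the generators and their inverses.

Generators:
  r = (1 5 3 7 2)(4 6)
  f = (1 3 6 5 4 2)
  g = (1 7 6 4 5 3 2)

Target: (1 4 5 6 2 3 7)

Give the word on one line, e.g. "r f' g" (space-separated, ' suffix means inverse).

r f

  after r: (1 5 3 7 2)(4 6)
  after f: (1 4 5 6 2 3 7)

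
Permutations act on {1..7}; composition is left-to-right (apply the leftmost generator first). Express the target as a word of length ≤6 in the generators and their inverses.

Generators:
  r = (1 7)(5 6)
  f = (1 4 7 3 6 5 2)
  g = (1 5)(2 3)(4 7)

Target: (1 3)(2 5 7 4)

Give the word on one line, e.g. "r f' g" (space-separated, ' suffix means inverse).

  after f: (1 4 7 3 6 5 2)
  after g': (1 7 2 5 3 6)
  after f': (1 4)(2 6)(5 7)
  after g: (1 7)(2 6 3)(4 5)
  after f: (1 3)(2 5 7 4)

f g' f' g f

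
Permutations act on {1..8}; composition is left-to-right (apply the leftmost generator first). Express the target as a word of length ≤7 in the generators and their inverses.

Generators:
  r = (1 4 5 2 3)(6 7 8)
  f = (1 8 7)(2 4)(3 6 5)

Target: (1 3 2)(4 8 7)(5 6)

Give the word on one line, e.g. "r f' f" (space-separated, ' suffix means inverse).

  after f: (1 8 7)(2 4)(3 6 5)
  after r': (1 7 3 8 6 4 5 2)
  after f': (1 8 3)(2 7 5 4 6)
  after r: (1 6 3 4 7 2 8)
  after f': (1 3 2)(4 8 7)(5 6)

f r' f' r f'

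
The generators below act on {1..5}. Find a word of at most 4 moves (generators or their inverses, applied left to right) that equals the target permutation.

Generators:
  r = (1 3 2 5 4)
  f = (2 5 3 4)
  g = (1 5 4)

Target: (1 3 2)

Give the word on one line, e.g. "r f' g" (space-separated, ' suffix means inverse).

r g'

  after r: (1 3 2 5 4)
  after g': (1 3 2)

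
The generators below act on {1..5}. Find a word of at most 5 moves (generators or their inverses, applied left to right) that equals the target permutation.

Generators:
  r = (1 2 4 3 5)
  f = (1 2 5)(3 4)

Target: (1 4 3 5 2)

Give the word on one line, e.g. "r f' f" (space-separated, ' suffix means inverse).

  after f': (1 5 2)(3 4)
  after f': (1 2 5)
  after r: (1 4 3 5 2)

f' f' r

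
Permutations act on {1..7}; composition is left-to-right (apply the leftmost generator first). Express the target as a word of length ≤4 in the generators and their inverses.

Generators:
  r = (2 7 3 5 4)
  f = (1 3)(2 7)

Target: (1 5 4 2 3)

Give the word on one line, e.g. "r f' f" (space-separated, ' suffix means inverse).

f' r

  after f': (1 3)(2 7)
  after r: (1 5 4 2 3)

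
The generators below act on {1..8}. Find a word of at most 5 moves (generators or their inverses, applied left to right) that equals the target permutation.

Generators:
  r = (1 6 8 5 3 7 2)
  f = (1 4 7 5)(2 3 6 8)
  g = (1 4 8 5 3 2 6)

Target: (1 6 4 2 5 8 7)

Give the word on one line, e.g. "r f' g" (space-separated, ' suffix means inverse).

f' f' r g

  after f': (1 5 7 4)(2 8 6 3)
  after f': (1 7)(2 6)(3 8)(4 5)
  after r: (1 2 8 7 6)(3 5 4)
  after g: (1 6 4 2 5 8 7)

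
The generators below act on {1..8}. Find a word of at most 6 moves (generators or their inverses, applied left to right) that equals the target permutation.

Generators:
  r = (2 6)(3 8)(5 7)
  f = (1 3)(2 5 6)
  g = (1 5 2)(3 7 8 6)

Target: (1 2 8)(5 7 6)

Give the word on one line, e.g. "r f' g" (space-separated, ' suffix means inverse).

  after g': (1 2 5)(3 6 8 7)
  after g': (1 5 2)(3 8)(6 7)
  after f: (1 6 7 2 3 8)
  after r': (1 2 8)(5 7 6)

g' g' f r'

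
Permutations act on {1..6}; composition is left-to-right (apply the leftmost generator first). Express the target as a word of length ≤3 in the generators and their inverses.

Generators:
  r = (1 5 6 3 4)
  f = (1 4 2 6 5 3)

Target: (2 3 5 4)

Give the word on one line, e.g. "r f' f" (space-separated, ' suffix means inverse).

f r

  after f: (1 4 2 6 5 3)
  after r: (2 3 5 4)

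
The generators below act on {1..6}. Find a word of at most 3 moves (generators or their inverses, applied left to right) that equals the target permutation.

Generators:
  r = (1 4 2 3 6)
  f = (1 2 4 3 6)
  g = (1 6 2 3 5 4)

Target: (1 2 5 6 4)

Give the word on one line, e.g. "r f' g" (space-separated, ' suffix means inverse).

g f' g'

  after g: (1 6 2 3 5 4)
  after f': (1 3 5 2 4 6)
  after g': (1 2 5 6 4)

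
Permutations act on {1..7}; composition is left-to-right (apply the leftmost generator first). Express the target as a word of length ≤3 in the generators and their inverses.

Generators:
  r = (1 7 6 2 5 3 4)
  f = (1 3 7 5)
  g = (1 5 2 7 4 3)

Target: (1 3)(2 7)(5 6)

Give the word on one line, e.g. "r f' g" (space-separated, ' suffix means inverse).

r f r

  after r: (1 7 6 2 5 3 4)
  after f: (1 5 7 6 2)(3 4)
  after r: (1 3)(2 7)(5 6)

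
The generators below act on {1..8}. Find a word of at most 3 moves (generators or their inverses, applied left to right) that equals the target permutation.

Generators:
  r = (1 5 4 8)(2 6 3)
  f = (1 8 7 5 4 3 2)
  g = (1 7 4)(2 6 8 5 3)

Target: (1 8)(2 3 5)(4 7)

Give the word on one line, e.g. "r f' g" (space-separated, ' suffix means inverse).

r f r

  after r: (1 5 4 8)(2 6 3)
  after f: (1 4 7 5 3)(2 6)
  after r: (1 8)(2 3 5)(4 7)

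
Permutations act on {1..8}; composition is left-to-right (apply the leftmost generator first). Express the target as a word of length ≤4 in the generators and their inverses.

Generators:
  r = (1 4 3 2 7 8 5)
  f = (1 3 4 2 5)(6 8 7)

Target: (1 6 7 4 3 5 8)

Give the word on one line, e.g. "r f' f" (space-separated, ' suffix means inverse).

r' f' r f

  after r': (1 5 8 7 2 3 4)
  after f': (1 2)(4 5 6 7)
  after r: (1 7 3 2 4)(5 6 8)
  after f: (1 6 7 4 3 5 8)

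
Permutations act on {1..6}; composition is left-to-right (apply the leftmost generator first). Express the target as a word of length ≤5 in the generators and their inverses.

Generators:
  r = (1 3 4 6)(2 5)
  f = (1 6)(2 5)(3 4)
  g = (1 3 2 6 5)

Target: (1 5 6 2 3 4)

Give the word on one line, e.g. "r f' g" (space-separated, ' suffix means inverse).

  after g': (1 5 6 2 3)
  after r: (1 2 4 6 5)
  after f': (1 5 6 2 3 4)

g' r f'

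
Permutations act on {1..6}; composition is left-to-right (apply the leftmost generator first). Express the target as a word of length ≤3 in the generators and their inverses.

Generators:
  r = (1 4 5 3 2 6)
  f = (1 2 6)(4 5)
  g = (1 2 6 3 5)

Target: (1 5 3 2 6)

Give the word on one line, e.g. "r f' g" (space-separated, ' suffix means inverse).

g' f f

  after g': (1 5 3 6 2)
  after f: (1 4 5 3)
  after f: (1 5 3 2 6)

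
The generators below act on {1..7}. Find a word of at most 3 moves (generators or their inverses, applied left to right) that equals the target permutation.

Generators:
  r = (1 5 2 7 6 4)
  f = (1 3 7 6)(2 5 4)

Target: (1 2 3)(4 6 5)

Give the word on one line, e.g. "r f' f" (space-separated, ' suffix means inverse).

  after r: (1 5 2 7 6 4)
  after f': (1 2 3)(4 6 5)

r f'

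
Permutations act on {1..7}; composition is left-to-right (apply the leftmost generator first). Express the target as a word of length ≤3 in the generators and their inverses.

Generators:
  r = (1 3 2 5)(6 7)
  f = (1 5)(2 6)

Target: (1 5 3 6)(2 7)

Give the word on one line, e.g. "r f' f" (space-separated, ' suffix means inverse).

f r f

  after f: (1 5)(2 6)
  after r: (2 7 6 5 3)
  after f: (1 5 3 6)(2 7)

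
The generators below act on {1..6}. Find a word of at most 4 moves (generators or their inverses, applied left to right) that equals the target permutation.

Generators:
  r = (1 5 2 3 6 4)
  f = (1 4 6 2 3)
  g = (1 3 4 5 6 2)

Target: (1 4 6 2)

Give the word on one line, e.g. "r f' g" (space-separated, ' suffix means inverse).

r g r

  after r: (1 5 2 3 6 4)
  after g: (1 6 5)(2 4 3)
  after r: (1 4 6 2)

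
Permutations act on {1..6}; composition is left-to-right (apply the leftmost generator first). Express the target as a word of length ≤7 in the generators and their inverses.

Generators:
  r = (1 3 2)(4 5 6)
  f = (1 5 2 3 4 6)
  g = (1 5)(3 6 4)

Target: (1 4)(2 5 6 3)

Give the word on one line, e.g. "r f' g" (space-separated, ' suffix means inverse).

g g g r g

  after g: (1 5)(3 6 4)
  after g: (3 4 6)
  after g: (1 5)
  after r: (1 6 4 5 3 2)
  after g: (1 4)(2 5 6 3)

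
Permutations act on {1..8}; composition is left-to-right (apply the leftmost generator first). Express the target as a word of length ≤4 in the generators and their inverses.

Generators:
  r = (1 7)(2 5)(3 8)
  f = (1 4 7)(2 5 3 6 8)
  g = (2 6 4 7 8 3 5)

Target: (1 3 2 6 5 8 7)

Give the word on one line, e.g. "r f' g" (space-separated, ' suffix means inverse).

  after g': (2 5 3 8 7 4 6)
  after r': (1 7 4 6 5 8)
  after g: (1 8)(2 6)(3 5)
  after r': (1 3 2 6 5 8 7)

g' r' g r'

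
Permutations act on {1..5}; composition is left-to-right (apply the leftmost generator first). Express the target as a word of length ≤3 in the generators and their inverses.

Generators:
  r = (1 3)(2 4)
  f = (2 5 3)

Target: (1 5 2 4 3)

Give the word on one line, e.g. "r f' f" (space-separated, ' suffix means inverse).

  after r: (1 3)(2 4)
  after f: (1 2 4 5 3)
  after f: (1 5 2 4 3)

r f f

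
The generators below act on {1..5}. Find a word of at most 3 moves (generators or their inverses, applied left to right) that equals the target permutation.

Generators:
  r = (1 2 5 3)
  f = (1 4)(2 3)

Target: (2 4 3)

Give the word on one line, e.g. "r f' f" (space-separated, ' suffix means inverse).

r' f r'

  after r': (1 3 5 2)
  after f: (1 2 4)(3 5)
  after r': (2 4 3)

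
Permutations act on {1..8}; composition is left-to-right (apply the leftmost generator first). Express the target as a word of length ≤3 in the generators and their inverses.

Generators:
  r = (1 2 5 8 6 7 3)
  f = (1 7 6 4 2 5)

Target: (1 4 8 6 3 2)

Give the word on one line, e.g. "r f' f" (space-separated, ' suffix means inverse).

r f' r'

  after r: (1 2 5 8 6 7 3)
  after f': (1 4 6)(3 5 8 7)
  after r': (1 4 8 6 3 2)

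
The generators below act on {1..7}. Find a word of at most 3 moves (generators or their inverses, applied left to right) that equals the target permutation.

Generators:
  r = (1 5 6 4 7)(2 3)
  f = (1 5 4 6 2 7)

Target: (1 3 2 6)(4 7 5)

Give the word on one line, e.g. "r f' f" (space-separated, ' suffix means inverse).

  after f': (1 7 2 6 4 5)
  after f': (1 2 4)(5 7 6)
  after r': (1 3 2 6)(4 7 5)

f' f' r'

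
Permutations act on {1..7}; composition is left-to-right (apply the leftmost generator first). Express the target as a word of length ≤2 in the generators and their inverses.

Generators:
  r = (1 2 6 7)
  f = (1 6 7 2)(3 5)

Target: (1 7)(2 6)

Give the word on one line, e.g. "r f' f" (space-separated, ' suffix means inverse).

  after f: (1 6 7 2)(3 5)
  after f: (1 7)(2 6)

f f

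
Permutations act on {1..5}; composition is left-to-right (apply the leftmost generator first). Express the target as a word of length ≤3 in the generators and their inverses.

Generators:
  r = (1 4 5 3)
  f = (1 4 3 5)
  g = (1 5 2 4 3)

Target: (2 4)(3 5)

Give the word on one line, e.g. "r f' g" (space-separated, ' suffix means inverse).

f' f' g

  after f': (1 5 3 4)
  after f': (1 3)(4 5)
  after g: (2 4)(3 5)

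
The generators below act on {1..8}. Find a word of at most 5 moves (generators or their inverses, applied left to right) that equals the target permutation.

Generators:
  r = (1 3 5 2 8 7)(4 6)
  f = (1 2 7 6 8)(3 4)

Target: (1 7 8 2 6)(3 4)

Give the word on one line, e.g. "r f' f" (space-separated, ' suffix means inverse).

  after f': (1 8 6 7 2)(3 4)
  after f': (1 6 2 8 7)
  after f': (1 7 8 2 6)(3 4)

f' f' f'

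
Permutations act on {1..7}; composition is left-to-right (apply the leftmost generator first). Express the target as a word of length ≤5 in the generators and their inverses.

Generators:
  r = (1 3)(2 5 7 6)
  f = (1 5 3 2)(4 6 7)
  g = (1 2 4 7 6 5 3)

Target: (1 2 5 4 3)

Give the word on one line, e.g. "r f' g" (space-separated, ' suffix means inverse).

  after g: (1 2 4 7 6 5 3)
  after f': (1 3 2 7 4 6)
  after r: (2 6 3 5 7 4)
  after f: (1 5 4)(2 7 6)
  after r': (1 2 5 4 3)

g f' r f r'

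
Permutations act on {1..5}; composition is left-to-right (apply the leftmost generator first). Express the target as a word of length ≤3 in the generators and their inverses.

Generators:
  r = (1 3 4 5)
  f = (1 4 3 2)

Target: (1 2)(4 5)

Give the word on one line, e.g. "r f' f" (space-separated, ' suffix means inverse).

f' r'

  after f': (1 2 3 4)
  after r': (1 2)(4 5)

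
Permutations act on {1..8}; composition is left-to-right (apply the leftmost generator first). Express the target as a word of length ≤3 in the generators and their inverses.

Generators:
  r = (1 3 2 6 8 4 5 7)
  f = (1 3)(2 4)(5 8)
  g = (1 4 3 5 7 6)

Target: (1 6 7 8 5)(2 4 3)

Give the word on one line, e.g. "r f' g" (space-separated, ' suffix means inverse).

g' f

  after g': (1 6 7 5 3 4)
  after f: (1 6 7 8 5)(2 4 3)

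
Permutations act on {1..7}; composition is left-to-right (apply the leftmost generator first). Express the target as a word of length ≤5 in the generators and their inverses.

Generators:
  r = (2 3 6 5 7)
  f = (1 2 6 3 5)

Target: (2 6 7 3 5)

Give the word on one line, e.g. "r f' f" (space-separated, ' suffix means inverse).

r' r' r'

  after r': (2 7 5 6 3)
  after r': (2 5 3 7 6)
  after r': (2 6 7 3 5)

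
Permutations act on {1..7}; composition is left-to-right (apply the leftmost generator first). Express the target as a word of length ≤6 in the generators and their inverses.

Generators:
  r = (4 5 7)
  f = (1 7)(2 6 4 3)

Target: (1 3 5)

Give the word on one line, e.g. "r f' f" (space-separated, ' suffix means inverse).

  after f': (1 7)(2 3 4 6)
  after r': (1 5 4 6 2 3 7)
  after r': (1 4 6 2 3 5 7)
  after f: (1 3 5)

f' r' r' f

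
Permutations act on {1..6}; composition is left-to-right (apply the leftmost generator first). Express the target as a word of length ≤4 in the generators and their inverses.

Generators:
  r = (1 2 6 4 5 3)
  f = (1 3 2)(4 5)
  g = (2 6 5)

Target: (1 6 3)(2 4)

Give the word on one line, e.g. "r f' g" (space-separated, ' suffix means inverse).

g' f' g

  after g': (2 5 6)
  after f': (1 2 4 5 6 3)
  after g: (1 6 3)(2 4)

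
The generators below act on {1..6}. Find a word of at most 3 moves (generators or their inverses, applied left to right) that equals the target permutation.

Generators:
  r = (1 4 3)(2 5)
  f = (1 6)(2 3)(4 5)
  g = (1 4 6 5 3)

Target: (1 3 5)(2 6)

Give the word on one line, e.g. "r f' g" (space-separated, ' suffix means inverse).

g r' g'

  after g: (1 4 6 5 3)
  after r': (2 5 4 6)
  after g': (1 3 5)(2 6)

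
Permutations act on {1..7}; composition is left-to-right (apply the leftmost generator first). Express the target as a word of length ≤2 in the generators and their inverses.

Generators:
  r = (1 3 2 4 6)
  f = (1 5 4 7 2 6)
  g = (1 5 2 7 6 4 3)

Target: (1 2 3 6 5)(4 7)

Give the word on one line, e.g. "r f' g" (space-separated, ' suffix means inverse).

  after r': (1 6 4 2 3)
  after f': (1 2 3 6 5)(4 7)

r' f'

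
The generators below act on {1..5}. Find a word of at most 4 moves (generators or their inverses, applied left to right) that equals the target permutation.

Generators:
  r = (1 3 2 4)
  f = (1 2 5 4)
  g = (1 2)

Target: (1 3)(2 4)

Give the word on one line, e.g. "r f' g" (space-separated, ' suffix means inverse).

  after r': (1 4 2 3)
  after g: (1 4)(2 3)
  after r: (3 4)
  after r: (1 3)(2 4)

r' g r r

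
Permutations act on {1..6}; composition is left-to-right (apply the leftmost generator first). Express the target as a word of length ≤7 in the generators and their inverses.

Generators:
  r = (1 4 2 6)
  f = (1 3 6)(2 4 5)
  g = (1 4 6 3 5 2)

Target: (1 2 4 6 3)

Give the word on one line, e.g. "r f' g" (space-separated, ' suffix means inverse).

  after g: (1 4 6 3 5 2)
  after g: (1 6 5)(2 4 3)
  after f': (1 3 5 6 4)
  after g: (1 5 3 2)
  after g: (1 2 4 6 3)

g g f' g g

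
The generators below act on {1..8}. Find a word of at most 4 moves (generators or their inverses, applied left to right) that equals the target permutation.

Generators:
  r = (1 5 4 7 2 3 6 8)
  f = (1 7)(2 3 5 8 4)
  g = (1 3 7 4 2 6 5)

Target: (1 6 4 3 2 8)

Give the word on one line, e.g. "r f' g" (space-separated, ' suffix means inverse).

  after g: (1 3 7 4 2 6 5)
  after r: (1 6 4 3 2 8)

g r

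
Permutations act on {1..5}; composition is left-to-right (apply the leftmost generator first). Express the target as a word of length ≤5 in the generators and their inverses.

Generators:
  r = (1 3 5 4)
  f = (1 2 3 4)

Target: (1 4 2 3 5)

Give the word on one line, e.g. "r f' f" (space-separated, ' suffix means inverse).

f' f' r r

  after f': (1 4 3 2)
  after f': (1 3)(2 4)
  after r: (1 5 4 2)
  after r: (1 4 2 3 5)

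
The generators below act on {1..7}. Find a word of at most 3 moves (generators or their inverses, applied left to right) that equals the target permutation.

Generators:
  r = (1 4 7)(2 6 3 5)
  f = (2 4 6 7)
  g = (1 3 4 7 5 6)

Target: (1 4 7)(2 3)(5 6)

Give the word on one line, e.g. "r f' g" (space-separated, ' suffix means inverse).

r' r'

  after r': (1 7 4)(2 5 3 6)
  after r': (1 4 7)(2 3)(5 6)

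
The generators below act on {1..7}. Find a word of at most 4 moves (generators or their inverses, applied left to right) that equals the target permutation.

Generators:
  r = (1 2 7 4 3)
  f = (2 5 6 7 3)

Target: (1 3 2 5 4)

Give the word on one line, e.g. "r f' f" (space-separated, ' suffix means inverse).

f' r r f

  after f': (2 3 7 6 5)
  after r: (1 2)(3 4)(5 7 6)
  after r: (1 7 6 5 4)
  after f: (1 3 2 5 4)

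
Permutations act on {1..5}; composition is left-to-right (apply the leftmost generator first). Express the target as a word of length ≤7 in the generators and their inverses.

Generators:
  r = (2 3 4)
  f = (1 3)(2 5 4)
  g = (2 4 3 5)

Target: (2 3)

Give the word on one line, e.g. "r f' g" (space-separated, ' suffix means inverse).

  after r: (2 3 4)
  after f: (1 3 2)(4 5)
  after r: (1 4 5 2)
  after g: (1 3 5 4 2)
  after f': (2 3)

r f r g f'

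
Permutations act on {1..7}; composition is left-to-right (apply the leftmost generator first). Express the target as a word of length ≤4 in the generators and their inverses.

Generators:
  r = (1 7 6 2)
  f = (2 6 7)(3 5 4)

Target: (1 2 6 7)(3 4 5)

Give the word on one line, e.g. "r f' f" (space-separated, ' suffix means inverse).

f r f

  after f: (2 6 7)(3 5 4)
  after r: (1 7)(3 5 4)
  after f: (1 2 6 7)(3 4 5)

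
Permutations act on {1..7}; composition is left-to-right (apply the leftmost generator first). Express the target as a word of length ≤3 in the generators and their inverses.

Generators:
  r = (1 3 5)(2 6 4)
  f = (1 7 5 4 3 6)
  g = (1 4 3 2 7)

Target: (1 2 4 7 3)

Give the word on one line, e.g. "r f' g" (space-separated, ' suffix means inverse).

g g g

  after g: (1 4 3 2 7)
  after g: (1 3 7 4 2)
  after g: (1 2 4 7 3)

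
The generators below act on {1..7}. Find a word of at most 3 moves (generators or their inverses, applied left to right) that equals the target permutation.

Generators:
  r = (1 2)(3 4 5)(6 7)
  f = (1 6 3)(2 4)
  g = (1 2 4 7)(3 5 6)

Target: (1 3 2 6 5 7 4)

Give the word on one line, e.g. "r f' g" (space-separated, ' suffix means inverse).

g r' f'

  after g: (1 2 4 7)(3 5 6)
  after r': (2 3 4 6 5 7)
  after f': (1 3 2 6 5 7 4)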